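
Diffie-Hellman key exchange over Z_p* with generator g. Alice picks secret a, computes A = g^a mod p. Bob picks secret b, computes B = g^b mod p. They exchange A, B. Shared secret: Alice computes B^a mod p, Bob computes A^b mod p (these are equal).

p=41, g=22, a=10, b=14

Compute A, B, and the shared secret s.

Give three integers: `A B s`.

A = 22^10 mod 41  (bits of 10 = 1010)
  bit 0 = 1: r = r^2 * 22 mod 41 = 1^2 * 22 = 1*22 = 22
  bit 1 = 0: r = r^2 mod 41 = 22^2 = 33
  bit 2 = 1: r = r^2 * 22 mod 41 = 33^2 * 22 = 23*22 = 14
  bit 3 = 0: r = r^2 mod 41 = 14^2 = 32
  -> A = 32
B = 22^14 mod 41  (bits of 14 = 1110)
  bit 0 = 1: r = r^2 * 22 mod 41 = 1^2 * 22 = 1*22 = 22
  bit 1 = 1: r = r^2 * 22 mod 41 = 22^2 * 22 = 33*22 = 29
  bit 2 = 1: r = r^2 * 22 mod 41 = 29^2 * 22 = 21*22 = 11
  bit 3 = 0: r = r^2 mod 41 = 11^2 = 39
  -> B = 39
s = B^a = 39^10 mod 41  (bits of 10 = 1010)
  bit 0 = 1: r = r^2 * 39 mod 41 = 1^2 * 39 = 1*39 = 39
  bit 1 = 0: r = r^2 mod 41 = 39^2 = 4
  bit 2 = 1: r = r^2 * 39 mod 41 = 4^2 * 39 = 16*39 = 9
  bit 3 = 0: r = r^2 mod 41 = 9^2 = 40
  -> s = B^a = 40

Answer: 32 39 40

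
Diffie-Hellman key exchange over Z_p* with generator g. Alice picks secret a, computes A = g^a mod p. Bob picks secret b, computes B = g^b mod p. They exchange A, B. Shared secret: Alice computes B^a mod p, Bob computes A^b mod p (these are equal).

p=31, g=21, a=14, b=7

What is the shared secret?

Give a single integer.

Answer: 14

Derivation:
A = 21^14 mod 31  (bits of 14 = 1110)
  bit 0 = 1: r = r^2 * 21 mod 31 = 1^2 * 21 = 1*21 = 21
  bit 1 = 1: r = r^2 * 21 mod 31 = 21^2 * 21 = 7*21 = 23
  bit 2 = 1: r = r^2 * 21 mod 31 = 23^2 * 21 = 2*21 = 11
  bit 3 = 0: r = r^2 mod 31 = 11^2 = 28
  -> A = 28
B = 21^7 mod 31  (bits of 7 = 111)
  bit 0 = 1: r = r^2 * 21 mod 31 = 1^2 * 21 = 1*21 = 21
  bit 1 = 1: r = r^2 * 21 mod 31 = 21^2 * 21 = 7*21 = 23
  bit 2 = 1: r = r^2 * 21 mod 31 = 23^2 * 21 = 2*21 = 11
  -> B = 11
s = B^a = 11^14 mod 31  (bits of 14 = 1110)
  bit 0 = 1: r = r^2 * 11 mod 31 = 1^2 * 11 = 1*11 = 11
  bit 1 = 1: r = r^2 * 11 mod 31 = 11^2 * 11 = 28*11 = 29
  bit 2 = 1: r = r^2 * 11 mod 31 = 29^2 * 11 = 4*11 = 13
  bit 3 = 0: r = r^2 mod 31 = 13^2 = 14
  -> s = B^a = 14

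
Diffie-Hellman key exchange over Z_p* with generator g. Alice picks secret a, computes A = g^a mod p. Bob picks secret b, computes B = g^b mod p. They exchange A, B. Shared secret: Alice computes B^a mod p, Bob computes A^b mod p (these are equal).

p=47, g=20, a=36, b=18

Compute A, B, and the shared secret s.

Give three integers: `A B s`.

A = 20^36 mod 47  (bits of 36 = 100100)
  bit 0 = 1: r = r^2 * 20 mod 47 = 1^2 * 20 = 1*20 = 20
  bit 1 = 0: r = r^2 mod 47 = 20^2 = 24
  bit 2 = 0: r = r^2 mod 47 = 24^2 = 12
  bit 3 = 1: r = r^2 * 20 mod 47 = 12^2 * 20 = 3*20 = 13
  bit 4 = 0: r = r^2 mod 47 = 13^2 = 28
  bit 5 = 0: r = r^2 mod 47 = 28^2 = 32
  -> A = 32
B = 20^18 mod 47  (bits of 18 = 10010)
  bit 0 = 1: r = r^2 * 20 mod 47 = 1^2 * 20 = 1*20 = 20
  bit 1 = 0: r = r^2 mod 47 = 20^2 = 24
  bit 2 = 0: r = r^2 mod 47 = 24^2 = 12
  bit 3 = 1: r = r^2 * 20 mod 47 = 12^2 * 20 = 3*20 = 13
  bit 4 = 0: r = r^2 mod 47 = 13^2 = 28
  -> B = 28
s = B^a = 28^36 mod 47  (bits of 36 = 100100)
  bit 0 = 1: r = r^2 * 28 mod 47 = 1^2 * 28 = 1*28 = 28
  bit 1 = 0: r = r^2 mod 47 = 28^2 = 32
  bit 2 = 0: r = r^2 mod 47 = 32^2 = 37
  bit 3 = 1: r = r^2 * 28 mod 47 = 37^2 * 28 = 6*28 = 27
  bit 4 = 0: r = r^2 mod 47 = 27^2 = 24
  bit 5 = 0: r = r^2 mod 47 = 24^2 = 12
  -> s = B^a = 12

Answer: 32 28 12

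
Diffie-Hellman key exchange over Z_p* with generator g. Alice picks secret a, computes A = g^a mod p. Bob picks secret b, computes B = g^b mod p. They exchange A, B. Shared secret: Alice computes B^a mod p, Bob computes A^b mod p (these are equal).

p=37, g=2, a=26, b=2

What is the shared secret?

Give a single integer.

Answer: 9

Derivation:
A = 2^26 mod 37  (bits of 26 = 11010)
  bit 0 = 1: r = r^2 * 2 mod 37 = 1^2 * 2 = 1*2 = 2
  bit 1 = 1: r = r^2 * 2 mod 37 = 2^2 * 2 = 4*2 = 8
  bit 2 = 0: r = r^2 mod 37 = 8^2 = 27
  bit 3 = 1: r = r^2 * 2 mod 37 = 27^2 * 2 = 26*2 = 15
  bit 4 = 0: r = r^2 mod 37 = 15^2 = 3
  -> A = 3
B = 2^2 mod 37  (bits of 2 = 10)
  bit 0 = 1: r = r^2 * 2 mod 37 = 1^2 * 2 = 1*2 = 2
  bit 1 = 0: r = r^2 mod 37 = 2^2 = 4
  -> B = 4
s = B^a = 4^26 mod 37  (bits of 26 = 11010)
  bit 0 = 1: r = r^2 * 4 mod 37 = 1^2 * 4 = 1*4 = 4
  bit 1 = 1: r = r^2 * 4 mod 37 = 4^2 * 4 = 16*4 = 27
  bit 2 = 0: r = r^2 mod 37 = 27^2 = 26
  bit 3 = 1: r = r^2 * 4 mod 37 = 26^2 * 4 = 10*4 = 3
  bit 4 = 0: r = r^2 mod 37 = 3^2 = 9
  -> s = B^a = 9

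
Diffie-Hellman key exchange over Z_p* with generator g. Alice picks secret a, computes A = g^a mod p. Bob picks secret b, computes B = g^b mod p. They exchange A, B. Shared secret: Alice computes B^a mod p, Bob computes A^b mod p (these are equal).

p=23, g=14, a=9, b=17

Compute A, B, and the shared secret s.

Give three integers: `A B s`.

A = 14^9 mod 23  (bits of 9 = 1001)
  bit 0 = 1: r = r^2 * 14 mod 23 = 1^2 * 14 = 1*14 = 14
  bit 1 = 0: r = r^2 mod 23 = 14^2 = 12
  bit 2 = 0: r = r^2 mod 23 = 12^2 = 6
  bit 3 = 1: r = r^2 * 14 mod 23 = 6^2 * 14 = 13*14 = 21
  -> A = 21
B = 14^17 mod 23  (bits of 17 = 10001)
  bit 0 = 1: r = r^2 * 14 mod 23 = 1^2 * 14 = 1*14 = 14
  bit 1 = 0: r = r^2 mod 23 = 14^2 = 12
  bit 2 = 0: r = r^2 mod 23 = 12^2 = 6
  bit 3 = 0: r = r^2 mod 23 = 6^2 = 13
  bit 4 = 1: r = r^2 * 14 mod 23 = 13^2 * 14 = 8*14 = 20
  -> B = 20
s = B^a = 20^9 mod 23  (bits of 9 = 1001)
  bit 0 = 1: r = r^2 * 20 mod 23 = 1^2 * 20 = 1*20 = 20
  bit 1 = 0: r = r^2 mod 23 = 20^2 = 9
  bit 2 = 0: r = r^2 mod 23 = 9^2 = 12
  bit 3 = 1: r = r^2 * 20 mod 23 = 12^2 * 20 = 6*20 = 5
  -> s = B^a = 5

Answer: 21 20 5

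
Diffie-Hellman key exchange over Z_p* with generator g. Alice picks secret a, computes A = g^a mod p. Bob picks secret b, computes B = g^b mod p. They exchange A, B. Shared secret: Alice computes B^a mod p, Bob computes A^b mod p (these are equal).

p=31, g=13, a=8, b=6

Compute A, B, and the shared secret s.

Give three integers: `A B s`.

Answer: 7 16 4

Derivation:
A = 13^8 mod 31  (bits of 8 = 1000)
  bit 0 = 1: r = r^2 * 13 mod 31 = 1^2 * 13 = 1*13 = 13
  bit 1 = 0: r = r^2 mod 31 = 13^2 = 14
  bit 2 = 0: r = r^2 mod 31 = 14^2 = 10
  bit 3 = 0: r = r^2 mod 31 = 10^2 = 7
  -> A = 7
B = 13^6 mod 31  (bits of 6 = 110)
  bit 0 = 1: r = r^2 * 13 mod 31 = 1^2 * 13 = 1*13 = 13
  bit 1 = 1: r = r^2 * 13 mod 31 = 13^2 * 13 = 14*13 = 27
  bit 2 = 0: r = r^2 mod 31 = 27^2 = 16
  -> B = 16
s = B^a = 16^8 mod 31  (bits of 8 = 1000)
  bit 0 = 1: r = r^2 * 16 mod 31 = 1^2 * 16 = 1*16 = 16
  bit 1 = 0: r = r^2 mod 31 = 16^2 = 8
  bit 2 = 0: r = r^2 mod 31 = 8^2 = 2
  bit 3 = 0: r = r^2 mod 31 = 2^2 = 4
  -> s = B^a = 4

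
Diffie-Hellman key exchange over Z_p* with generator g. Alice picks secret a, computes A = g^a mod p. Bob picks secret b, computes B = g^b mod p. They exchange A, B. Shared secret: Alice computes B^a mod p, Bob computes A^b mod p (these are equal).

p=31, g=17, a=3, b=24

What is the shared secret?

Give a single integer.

Answer: 2

Derivation:
A = 17^3 mod 31  (bits of 3 = 11)
  bit 0 = 1: r = r^2 * 17 mod 31 = 1^2 * 17 = 1*17 = 17
  bit 1 = 1: r = r^2 * 17 mod 31 = 17^2 * 17 = 10*17 = 15
  -> A = 15
B = 17^24 mod 31  (bits of 24 = 11000)
  bit 0 = 1: r = r^2 * 17 mod 31 = 1^2 * 17 = 1*17 = 17
  bit 1 = 1: r = r^2 * 17 mod 31 = 17^2 * 17 = 10*17 = 15
  bit 2 = 0: r = r^2 mod 31 = 15^2 = 8
  bit 3 = 0: r = r^2 mod 31 = 8^2 = 2
  bit 4 = 0: r = r^2 mod 31 = 2^2 = 4
  -> B = 4
s = B^a = 4^3 mod 31  (bits of 3 = 11)
  bit 0 = 1: r = r^2 * 4 mod 31 = 1^2 * 4 = 1*4 = 4
  bit 1 = 1: r = r^2 * 4 mod 31 = 4^2 * 4 = 16*4 = 2
  -> s = B^a = 2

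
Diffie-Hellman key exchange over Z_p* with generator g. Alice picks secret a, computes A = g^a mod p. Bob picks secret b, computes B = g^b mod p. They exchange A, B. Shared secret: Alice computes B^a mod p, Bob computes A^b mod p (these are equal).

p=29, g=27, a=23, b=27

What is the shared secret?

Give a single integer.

A = 27^23 mod 29  (bits of 23 = 10111)
  bit 0 = 1: r = r^2 * 27 mod 29 = 1^2 * 27 = 1*27 = 27
  bit 1 = 0: r = r^2 mod 29 = 27^2 = 4
  bit 2 = 1: r = r^2 * 27 mod 29 = 4^2 * 27 = 16*27 = 26
  bit 3 = 1: r = r^2 * 27 mod 29 = 26^2 * 27 = 9*27 = 11
  bit 4 = 1: r = r^2 * 27 mod 29 = 11^2 * 27 = 5*27 = 19
  -> A = 19
B = 27^27 mod 29  (bits of 27 = 11011)
  bit 0 = 1: r = r^2 * 27 mod 29 = 1^2 * 27 = 1*27 = 27
  bit 1 = 1: r = r^2 * 27 mod 29 = 27^2 * 27 = 4*27 = 21
  bit 2 = 0: r = r^2 mod 29 = 21^2 = 6
  bit 3 = 1: r = r^2 * 27 mod 29 = 6^2 * 27 = 7*27 = 15
  bit 4 = 1: r = r^2 * 27 mod 29 = 15^2 * 27 = 22*27 = 14
  -> B = 14
s = B^a = 14^23 mod 29  (bits of 23 = 10111)
  bit 0 = 1: r = r^2 * 14 mod 29 = 1^2 * 14 = 1*14 = 14
  bit 1 = 0: r = r^2 mod 29 = 14^2 = 22
  bit 2 = 1: r = r^2 * 14 mod 29 = 22^2 * 14 = 20*14 = 19
  bit 3 = 1: r = r^2 * 14 mod 29 = 19^2 * 14 = 13*14 = 8
  bit 4 = 1: r = r^2 * 14 mod 29 = 8^2 * 14 = 6*14 = 26
  -> s = B^a = 26

Answer: 26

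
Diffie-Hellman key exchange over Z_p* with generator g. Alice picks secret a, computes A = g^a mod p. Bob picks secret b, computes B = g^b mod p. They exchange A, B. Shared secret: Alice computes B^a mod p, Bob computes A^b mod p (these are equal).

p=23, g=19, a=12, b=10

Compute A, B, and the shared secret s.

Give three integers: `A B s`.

A = 19^12 mod 23  (bits of 12 = 1100)
  bit 0 = 1: r = r^2 * 19 mod 23 = 1^2 * 19 = 1*19 = 19
  bit 1 = 1: r = r^2 * 19 mod 23 = 19^2 * 19 = 16*19 = 5
  bit 2 = 0: r = r^2 mod 23 = 5^2 = 2
  bit 3 = 0: r = r^2 mod 23 = 2^2 = 4
  -> A = 4
B = 19^10 mod 23  (bits of 10 = 1010)
  bit 0 = 1: r = r^2 * 19 mod 23 = 1^2 * 19 = 1*19 = 19
  bit 1 = 0: r = r^2 mod 23 = 19^2 = 16
  bit 2 = 1: r = r^2 * 19 mod 23 = 16^2 * 19 = 3*19 = 11
  bit 3 = 0: r = r^2 mod 23 = 11^2 = 6
  -> B = 6
s = B^a = 6^12 mod 23  (bits of 12 = 1100)
  bit 0 = 1: r = r^2 * 6 mod 23 = 1^2 * 6 = 1*6 = 6
  bit 1 = 1: r = r^2 * 6 mod 23 = 6^2 * 6 = 13*6 = 9
  bit 2 = 0: r = r^2 mod 23 = 9^2 = 12
  bit 3 = 0: r = r^2 mod 23 = 12^2 = 6
  -> s = B^a = 6

Answer: 4 6 6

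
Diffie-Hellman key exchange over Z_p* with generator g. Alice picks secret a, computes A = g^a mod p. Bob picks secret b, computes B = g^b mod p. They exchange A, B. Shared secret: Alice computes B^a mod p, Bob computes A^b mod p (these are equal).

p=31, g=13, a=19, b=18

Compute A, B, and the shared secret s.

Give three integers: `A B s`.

Answer: 21 4 8

Derivation:
A = 13^19 mod 31  (bits of 19 = 10011)
  bit 0 = 1: r = r^2 * 13 mod 31 = 1^2 * 13 = 1*13 = 13
  bit 1 = 0: r = r^2 mod 31 = 13^2 = 14
  bit 2 = 0: r = r^2 mod 31 = 14^2 = 10
  bit 3 = 1: r = r^2 * 13 mod 31 = 10^2 * 13 = 7*13 = 29
  bit 4 = 1: r = r^2 * 13 mod 31 = 29^2 * 13 = 4*13 = 21
  -> A = 21
B = 13^18 mod 31  (bits of 18 = 10010)
  bit 0 = 1: r = r^2 * 13 mod 31 = 1^2 * 13 = 1*13 = 13
  bit 1 = 0: r = r^2 mod 31 = 13^2 = 14
  bit 2 = 0: r = r^2 mod 31 = 14^2 = 10
  bit 3 = 1: r = r^2 * 13 mod 31 = 10^2 * 13 = 7*13 = 29
  bit 4 = 0: r = r^2 mod 31 = 29^2 = 4
  -> B = 4
s = B^a = 4^19 mod 31  (bits of 19 = 10011)
  bit 0 = 1: r = r^2 * 4 mod 31 = 1^2 * 4 = 1*4 = 4
  bit 1 = 0: r = r^2 mod 31 = 4^2 = 16
  bit 2 = 0: r = r^2 mod 31 = 16^2 = 8
  bit 3 = 1: r = r^2 * 4 mod 31 = 8^2 * 4 = 2*4 = 8
  bit 4 = 1: r = r^2 * 4 mod 31 = 8^2 * 4 = 2*4 = 8
  -> s = B^a = 8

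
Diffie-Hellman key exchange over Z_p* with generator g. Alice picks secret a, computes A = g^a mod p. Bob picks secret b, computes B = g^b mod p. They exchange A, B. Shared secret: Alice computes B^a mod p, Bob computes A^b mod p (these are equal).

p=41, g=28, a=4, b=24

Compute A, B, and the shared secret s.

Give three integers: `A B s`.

Answer: 25 16 18

Derivation:
A = 28^4 mod 41  (bits of 4 = 100)
  bit 0 = 1: r = r^2 * 28 mod 41 = 1^2 * 28 = 1*28 = 28
  bit 1 = 0: r = r^2 mod 41 = 28^2 = 5
  bit 2 = 0: r = r^2 mod 41 = 5^2 = 25
  -> A = 25
B = 28^24 mod 41  (bits of 24 = 11000)
  bit 0 = 1: r = r^2 * 28 mod 41 = 1^2 * 28 = 1*28 = 28
  bit 1 = 1: r = r^2 * 28 mod 41 = 28^2 * 28 = 5*28 = 17
  bit 2 = 0: r = r^2 mod 41 = 17^2 = 2
  bit 3 = 0: r = r^2 mod 41 = 2^2 = 4
  bit 4 = 0: r = r^2 mod 41 = 4^2 = 16
  -> B = 16
s = B^a = 16^4 mod 41  (bits of 4 = 100)
  bit 0 = 1: r = r^2 * 16 mod 41 = 1^2 * 16 = 1*16 = 16
  bit 1 = 0: r = r^2 mod 41 = 16^2 = 10
  bit 2 = 0: r = r^2 mod 41 = 10^2 = 18
  -> s = B^a = 18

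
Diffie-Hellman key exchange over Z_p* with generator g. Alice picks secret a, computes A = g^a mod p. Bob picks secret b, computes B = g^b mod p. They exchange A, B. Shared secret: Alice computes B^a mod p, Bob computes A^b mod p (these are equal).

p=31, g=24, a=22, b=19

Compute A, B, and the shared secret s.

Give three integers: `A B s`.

A = 24^22 mod 31  (bits of 22 = 10110)
  bit 0 = 1: r = r^2 * 24 mod 31 = 1^2 * 24 = 1*24 = 24
  bit 1 = 0: r = r^2 mod 31 = 24^2 = 18
  bit 2 = 1: r = r^2 * 24 mod 31 = 18^2 * 24 = 14*24 = 26
  bit 3 = 1: r = r^2 * 24 mod 31 = 26^2 * 24 = 25*24 = 11
  bit 4 = 0: r = r^2 mod 31 = 11^2 = 28
  -> A = 28
B = 24^19 mod 31  (bits of 19 = 10011)
  bit 0 = 1: r = r^2 * 24 mod 31 = 1^2 * 24 = 1*24 = 24
  bit 1 = 0: r = r^2 mod 31 = 24^2 = 18
  bit 2 = 0: r = r^2 mod 31 = 18^2 = 14
  bit 3 = 1: r = r^2 * 24 mod 31 = 14^2 * 24 = 10*24 = 23
  bit 4 = 1: r = r^2 * 24 mod 31 = 23^2 * 24 = 2*24 = 17
  -> B = 17
s = B^a = 17^22 mod 31  (bits of 22 = 10110)
  bit 0 = 1: r = r^2 * 17 mod 31 = 1^2 * 17 = 1*17 = 17
  bit 1 = 0: r = r^2 mod 31 = 17^2 = 10
  bit 2 = 1: r = r^2 * 17 mod 31 = 10^2 * 17 = 7*17 = 26
  bit 3 = 1: r = r^2 * 17 mod 31 = 26^2 * 17 = 25*17 = 22
  bit 4 = 0: r = r^2 mod 31 = 22^2 = 19
  -> s = B^a = 19

Answer: 28 17 19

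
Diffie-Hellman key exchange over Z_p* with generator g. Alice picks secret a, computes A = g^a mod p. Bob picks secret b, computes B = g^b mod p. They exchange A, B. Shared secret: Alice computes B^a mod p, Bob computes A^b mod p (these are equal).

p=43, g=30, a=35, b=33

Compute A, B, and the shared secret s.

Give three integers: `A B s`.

A = 30^35 mod 43  (bits of 35 = 100011)
  bit 0 = 1: r = r^2 * 30 mod 43 = 1^2 * 30 = 1*30 = 30
  bit 1 = 0: r = r^2 mod 43 = 30^2 = 40
  bit 2 = 0: r = r^2 mod 43 = 40^2 = 9
  bit 3 = 0: r = r^2 mod 43 = 9^2 = 38
  bit 4 = 1: r = r^2 * 30 mod 43 = 38^2 * 30 = 25*30 = 19
  bit 5 = 1: r = r^2 * 30 mod 43 = 19^2 * 30 = 17*30 = 37
  -> A = 37
B = 30^33 mod 43  (bits of 33 = 100001)
  bit 0 = 1: r = r^2 * 30 mod 43 = 1^2 * 30 = 1*30 = 30
  bit 1 = 0: r = r^2 mod 43 = 30^2 = 40
  bit 2 = 0: r = r^2 mod 43 = 40^2 = 9
  bit 3 = 0: r = r^2 mod 43 = 9^2 = 38
  bit 4 = 0: r = r^2 mod 43 = 38^2 = 25
  bit 5 = 1: r = r^2 * 30 mod 43 = 25^2 * 30 = 23*30 = 2
  -> B = 2
s = B^a = 2^35 mod 43  (bits of 35 = 100011)
  bit 0 = 1: r = r^2 * 2 mod 43 = 1^2 * 2 = 1*2 = 2
  bit 1 = 0: r = r^2 mod 43 = 2^2 = 4
  bit 2 = 0: r = r^2 mod 43 = 4^2 = 16
  bit 3 = 0: r = r^2 mod 43 = 16^2 = 41
  bit 4 = 1: r = r^2 * 2 mod 43 = 41^2 * 2 = 4*2 = 8
  bit 5 = 1: r = r^2 * 2 mod 43 = 8^2 * 2 = 21*2 = 42
  -> s = B^a = 42

Answer: 37 2 42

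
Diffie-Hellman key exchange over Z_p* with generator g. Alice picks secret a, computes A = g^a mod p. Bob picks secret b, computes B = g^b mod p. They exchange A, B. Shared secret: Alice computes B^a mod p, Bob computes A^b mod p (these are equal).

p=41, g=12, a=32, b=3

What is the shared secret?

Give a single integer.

Answer: 37

Derivation:
A = 12^32 mod 41  (bits of 32 = 100000)
  bit 0 = 1: r = r^2 * 12 mod 41 = 1^2 * 12 = 1*12 = 12
  bit 1 = 0: r = r^2 mod 41 = 12^2 = 21
  bit 2 = 0: r = r^2 mod 41 = 21^2 = 31
  bit 3 = 0: r = r^2 mod 41 = 31^2 = 18
  bit 4 = 0: r = r^2 mod 41 = 18^2 = 37
  bit 5 = 0: r = r^2 mod 41 = 37^2 = 16
  -> A = 16
B = 12^3 mod 41  (bits of 3 = 11)
  bit 0 = 1: r = r^2 * 12 mod 41 = 1^2 * 12 = 1*12 = 12
  bit 1 = 1: r = r^2 * 12 mod 41 = 12^2 * 12 = 21*12 = 6
  -> B = 6
s = B^a = 6^32 mod 41  (bits of 32 = 100000)
  bit 0 = 1: r = r^2 * 6 mod 41 = 1^2 * 6 = 1*6 = 6
  bit 1 = 0: r = r^2 mod 41 = 6^2 = 36
  bit 2 = 0: r = r^2 mod 41 = 36^2 = 25
  bit 3 = 0: r = r^2 mod 41 = 25^2 = 10
  bit 4 = 0: r = r^2 mod 41 = 10^2 = 18
  bit 5 = 0: r = r^2 mod 41 = 18^2 = 37
  -> s = B^a = 37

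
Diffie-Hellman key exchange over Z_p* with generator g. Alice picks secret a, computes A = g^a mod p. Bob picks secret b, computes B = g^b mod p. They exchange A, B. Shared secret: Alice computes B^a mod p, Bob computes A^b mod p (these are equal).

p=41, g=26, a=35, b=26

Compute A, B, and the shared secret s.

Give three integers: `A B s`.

A = 26^35 mod 41  (bits of 35 = 100011)
  bit 0 = 1: r = r^2 * 26 mod 41 = 1^2 * 26 = 1*26 = 26
  bit 1 = 0: r = r^2 mod 41 = 26^2 = 20
  bit 2 = 0: r = r^2 mod 41 = 20^2 = 31
  bit 3 = 0: r = r^2 mod 41 = 31^2 = 18
  bit 4 = 1: r = r^2 * 26 mod 41 = 18^2 * 26 = 37*26 = 19
  bit 5 = 1: r = r^2 * 26 mod 41 = 19^2 * 26 = 33*26 = 38
  -> A = 38
B = 26^26 mod 41  (bits of 26 = 11010)
  bit 0 = 1: r = r^2 * 26 mod 41 = 1^2 * 26 = 1*26 = 26
  bit 1 = 1: r = r^2 * 26 mod 41 = 26^2 * 26 = 20*26 = 28
  bit 2 = 0: r = r^2 mod 41 = 28^2 = 5
  bit 3 = 1: r = r^2 * 26 mod 41 = 5^2 * 26 = 25*26 = 35
  bit 4 = 0: r = r^2 mod 41 = 35^2 = 36
  -> B = 36
s = B^a = 36^35 mod 41  (bits of 35 = 100011)
  bit 0 = 1: r = r^2 * 36 mod 41 = 1^2 * 36 = 1*36 = 36
  bit 1 = 0: r = r^2 mod 41 = 36^2 = 25
  bit 2 = 0: r = r^2 mod 41 = 25^2 = 10
  bit 3 = 0: r = r^2 mod 41 = 10^2 = 18
  bit 4 = 1: r = r^2 * 36 mod 41 = 18^2 * 36 = 37*36 = 20
  bit 5 = 1: r = r^2 * 36 mod 41 = 20^2 * 36 = 31*36 = 9
  -> s = B^a = 9

Answer: 38 36 9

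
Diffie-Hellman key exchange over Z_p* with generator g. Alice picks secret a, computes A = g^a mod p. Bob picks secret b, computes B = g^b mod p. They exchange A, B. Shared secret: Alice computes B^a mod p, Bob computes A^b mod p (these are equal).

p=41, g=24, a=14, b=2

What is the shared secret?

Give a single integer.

Answer: 25

Derivation:
A = 24^14 mod 41  (bits of 14 = 1110)
  bit 0 = 1: r = r^2 * 24 mod 41 = 1^2 * 24 = 1*24 = 24
  bit 1 = 1: r = r^2 * 24 mod 41 = 24^2 * 24 = 2*24 = 7
  bit 2 = 1: r = r^2 * 24 mod 41 = 7^2 * 24 = 8*24 = 28
  bit 3 = 0: r = r^2 mod 41 = 28^2 = 5
  -> A = 5
B = 24^2 mod 41  (bits of 2 = 10)
  bit 0 = 1: r = r^2 * 24 mod 41 = 1^2 * 24 = 1*24 = 24
  bit 1 = 0: r = r^2 mod 41 = 24^2 = 2
  -> B = 2
s = B^a = 2^14 mod 41  (bits of 14 = 1110)
  bit 0 = 1: r = r^2 * 2 mod 41 = 1^2 * 2 = 1*2 = 2
  bit 1 = 1: r = r^2 * 2 mod 41 = 2^2 * 2 = 4*2 = 8
  bit 2 = 1: r = r^2 * 2 mod 41 = 8^2 * 2 = 23*2 = 5
  bit 3 = 0: r = r^2 mod 41 = 5^2 = 25
  -> s = B^a = 25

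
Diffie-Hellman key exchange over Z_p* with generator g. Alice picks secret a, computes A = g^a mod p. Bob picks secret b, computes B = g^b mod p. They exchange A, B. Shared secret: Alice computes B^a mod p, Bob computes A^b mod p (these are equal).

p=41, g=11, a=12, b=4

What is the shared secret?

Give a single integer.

Answer: 16

Derivation:
A = 11^12 mod 41  (bits of 12 = 1100)
  bit 0 = 1: r = r^2 * 11 mod 41 = 1^2 * 11 = 1*11 = 11
  bit 1 = 1: r = r^2 * 11 mod 41 = 11^2 * 11 = 39*11 = 19
  bit 2 = 0: r = r^2 mod 41 = 19^2 = 33
  bit 3 = 0: r = r^2 mod 41 = 33^2 = 23
  -> A = 23
B = 11^4 mod 41  (bits of 4 = 100)
  bit 0 = 1: r = r^2 * 11 mod 41 = 1^2 * 11 = 1*11 = 11
  bit 1 = 0: r = r^2 mod 41 = 11^2 = 39
  bit 2 = 0: r = r^2 mod 41 = 39^2 = 4
  -> B = 4
s = B^a = 4^12 mod 41  (bits of 12 = 1100)
  bit 0 = 1: r = r^2 * 4 mod 41 = 1^2 * 4 = 1*4 = 4
  bit 1 = 1: r = r^2 * 4 mod 41 = 4^2 * 4 = 16*4 = 23
  bit 2 = 0: r = r^2 mod 41 = 23^2 = 37
  bit 3 = 0: r = r^2 mod 41 = 37^2 = 16
  -> s = B^a = 16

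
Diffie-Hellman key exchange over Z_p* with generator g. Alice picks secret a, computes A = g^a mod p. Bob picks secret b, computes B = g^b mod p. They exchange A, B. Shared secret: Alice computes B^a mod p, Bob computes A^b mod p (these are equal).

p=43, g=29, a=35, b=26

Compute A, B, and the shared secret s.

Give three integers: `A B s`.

A = 29^35 mod 43  (bits of 35 = 100011)
  bit 0 = 1: r = r^2 * 29 mod 43 = 1^2 * 29 = 1*29 = 29
  bit 1 = 0: r = r^2 mod 43 = 29^2 = 24
  bit 2 = 0: r = r^2 mod 43 = 24^2 = 17
  bit 3 = 0: r = r^2 mod 43 = 17^2 = 31
  bit 4 = 1: r = r^2 * 29 mod 43 = 31^2 * 29 = 15*29 = 5
  bit 5 = 1: r = r^2 * 29 mod 43 = 5^2 * 29 = 25*29 = 37
  -> A = 37
B = 29^26 mod 43  (bits of 26 = 11010)
  bit 0 = 1: r = r^2 * 29 mod 43 = 1^2 * 29 = 1*29 = 29
  bit 1 = 1: r = r^2 * 29 mod 43 = 29^2 * 29 = 24*29 = 8
  bit 2 = 0: r = r^2 mod 43 = 8^2 = 21
  bit 3 = 1: r = r^2 * 29 mod 43 = 21^2 * 29 = 11*29 = 18
  bit 4 = 0: r = r^2 mod 43 = 18^2 = 23
  -> B = 23
s = B^a = 23^35 mod 43  (bits of 35 = 100011)
  bit 0 = 1: r = r^2 * 23 mod 43 = 1^2 * 23 = 1*23 = 23
  bit 1 = 0: r = r^2 mod 43 = 23^2 = 13
  bit 2 = 0: r = r^2 mod 43 = 13^2 = 40
  bit 3 = 0: r = r^2 mod 43 = 40^2 = 9
  bit 4 = 1: r = r^2 * 23 mod 43 = 9^2 * 23 = 38*23 = 14
  bit 5 = 1: r = r^2 * 23 mod 43 = 14^2 * 23 = 24*23 = 36
  -> s = B^a = 36

Answer: 37 23 36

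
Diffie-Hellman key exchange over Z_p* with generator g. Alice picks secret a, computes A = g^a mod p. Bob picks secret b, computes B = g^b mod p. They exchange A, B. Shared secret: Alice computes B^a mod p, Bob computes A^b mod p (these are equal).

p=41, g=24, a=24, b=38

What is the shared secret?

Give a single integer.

Answer: 18

Derivation:
A = 24^24 mod 41  (bits of 24 = 11000)
  bit 0 = 1: r = r^2 * 24 mod 41 = 1^2 * 24 = 1*24 = 24
  bit 1 = 1: r = r^2 * 24 mod 41 = 24^2 * 24 = 2*24 = 7
  bit 2 = 0: r = r^2 mod 41 = 7^2 = 8
  bit 3 = 0: r = r^2 mod 41 = 8^2 = 23
  bit 4 = 0: r = r^2 mod 41 = 23^2 = 37
  -> A = 37
B = 24^38 mod 41  (bits of 38 = 100110)
  bit 0 = 1: r = r^2 * 24 mod 41 = 1^2 * 24 = 1*24 = 24
  bit 1 = 0: r = r^2 mod 41 = 24^2 = 2
  bit 2 = 0: r = r^2 mod 41 = 2^2 = 4
  bit 3 = 1: r = r^2 * 24 mod 41 = 4^2 * 24 = 16*24 = 15
  bit 4 = 1: r = r^2 * 24 mod 41 = 15^2 * 24 = 20*24 = 29
  bit 5 = 0: r = r^2 mod 41 = 29^2 = 21
  -> B = 21
s = B^a = 21^24 mod 41  (bits of 24 = 11000)
  bit 0 = 1: r = r^2 * 21 mod 41 = 1^2 * 21 = 1*21 = 21
  bit 1 = 1: r = r^2 * 21 mod 41 = 21^2 * 21 = 31*21 = 36
  bit 2 = 0: r = r^2 mod 41 = 36^2 = 25
  bit 3 = 0: r = r^2 mod 41 = 25^2 = 10
  bit 4 = 0: r = r^2 mod 41 = 10^2 = 18
  -> s = B^a = 18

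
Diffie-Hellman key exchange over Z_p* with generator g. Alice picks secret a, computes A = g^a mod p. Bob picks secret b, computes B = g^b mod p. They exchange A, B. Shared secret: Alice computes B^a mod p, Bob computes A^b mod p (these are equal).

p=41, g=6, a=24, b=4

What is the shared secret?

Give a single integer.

Answer: 18

Derivation:
A = 6^24 mod 41  (bits of 24 = 11000)
  bit 0 = 1: r = r^2 * 6 mod 41 = 1^2 * 6 = 1*6 = 6
  bit 1 = 1: r = r^2 * 6 mod 41 = 6^2 * 6 = 36*6 = 11
  bit 2 = 0: r = r^2 mod 41 = 11^2 = 39
  bit 3 = 0: r = r^2 mod 41 = 39^2 = 4
  bit 4 = 0: r = r^2 mod 41 = 4^2 = 16
  -> A = 16
B = 6^4 mod 41  (bits of 4 = 100)
  bit 0 = 1: r = r^2 * 6 mod 41 = 1^2 * 6 = 1*6 = 6
  bit 1 = 0: r = r^2 mod 41 = 6^2 = 36
  bit 2 = 0: r = r^2 mod 41 = 36^2 = 25
  -> B = 25
s = B^a = 25^24 mod 41  (bits of 24 = 11000)
  bit 0 = 1: r = r^2 * 25 mod 41 = 1^2 * 25 = 1*25 = 25
  bit 1 = 1: r = r^2 * 25 mod 41 = 25^2 * 25 = 10*25 = 4
  bit 2 = 0: r = r^2 mod 41 = 4^2 = 16
  bit 3 = 0: r = r^2 mod 41 = 16^2 = 10
  bit 4 = 0: r = r^2 mod 41 = 10^2 = 18
  -> s = B^a = 18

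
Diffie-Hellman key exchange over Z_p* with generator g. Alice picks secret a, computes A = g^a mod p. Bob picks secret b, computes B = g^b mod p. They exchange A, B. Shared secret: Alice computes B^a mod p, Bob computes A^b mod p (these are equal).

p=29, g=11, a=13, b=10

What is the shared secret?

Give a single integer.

A = 11^13 mod 29  (bits of 13 = 1101)
  bit 0 = 1: r = r^2 * 11 mod 29 = 1^2 * 11 = 1*11 = 11
  bit 1 = 1: r = r^2 * 11 mod 29 = 11^2 * 11 = 5*11 = 26
  bit 2 = 0: r = r^2 mod 29 = 26^2 = 9
  bit 3 = 1: r = r^2 * 11 mod 29 = 9^2 * 11 = 23*11 = 21
  -> A = 21
B = 11^10 mod 29  (bits of 10 = 1010)
  bit 0 = 1: r = r^2 * 11 mod 29 = 1^2 * 11 = 1*11 = 11
  bit 1 = 0: r = r^2 mod 29 = 11^2 = 5
  bit 2 = 1: r = r^2 * 11 mod 29 = 5^2 * 11 = 25*11 = 14
  bit 3 = 0: r = r^2 mod 29 = 14^2 = 22
  -> B = 22
s = B^a = 22^13 mod 29  (bits of 13 = 1101)
  bit 0 = 1: r = r^2 * 22 mod 29 = 1^2 * 22 = 1*22 = 22
  bit 1 = 1: r = r^2 * 22 mod 29 = 22^2 * 22 = 20*22 = 5
  bit 2 = 0: r = r^2 mod 29 = 5^2 = 25
  bit 3 = 1: r = r^2 * 22 mod 29 = 25^2 * 22 = 16*22 = 4
  -> s = B^a = 4

Answer: 4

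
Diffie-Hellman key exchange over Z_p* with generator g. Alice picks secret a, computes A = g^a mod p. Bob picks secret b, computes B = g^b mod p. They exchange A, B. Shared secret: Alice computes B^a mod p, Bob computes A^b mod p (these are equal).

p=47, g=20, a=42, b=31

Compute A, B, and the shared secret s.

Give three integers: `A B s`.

Answer: 4 44 18

Derivation:
A = 20^42 mod 47  (bits of 42 = 101010)
  bit 0 = 1: r = r^2 * 20 mod 47 = 1^2 * 20 = 1*20 = 20
  bit 1 = 0: r = r^2 mod 47 = 20^2 = 24
  bit 2 = 1: r = r^2 * 20 mod 47 = 24^2 * 20 = 12*20 = 5
  bit 3 = 0: r = r^2 mod 47 = 5^2 = 25
  bit 4 = 1: r = r^2 * 20 mod 47 = 25^2 * 20 = 14*20 = 45
  bit 5 = 0: r = r^2 mod 47 = 45^2 = 4
  -> A = 4
B = 20^31 mod 47  (bits of 31 = 11111)
  bit 0 = 1: r = r^2 * 20 mod 47 = 1^2 * 20 = 1*20 = 20
  bit 1 = 1: r = r^2 * 20 mod 47 = 20^2 * 20 = 24*20 = 10
  bit 2 = 1: r = r^2 * 20 mod 47 = 10^2 * 20 = 6*20 = 26
  bit 3 = 1: r = r^2 * 20 mod 47 = 26^2 * 20 = 18*20 = 31
  bit 4 = 1: r = r^2 * 20 mod 47 = 31^2 * 20 = 21*20 = 44
  -> B = 44
s = B^a = 44^42 mod 47  (bits of 42 = 101010)
  bit 0 = 1: r = r^2 * 44 mod 47 = 1^2 * 44 = 1*44 = 44
  bit 1 = 0: r = r^2 mod 47 = 44^2 = 9
  bit 2 = 1: r = r^2 * 44 mod 47 = 9^2 * 44 = 34*44 = 39
  bit 3 = 0: r = r^2 mod 47 = 39^2 = 17
  bit 4 = 1: r = r^2 * 44 mod 47 = 17^2 * 44 = 7*44 = 26
  bit 5 = 0: r = r^2 mod 47 = 26^2 = 18
  -> s = B^a = 18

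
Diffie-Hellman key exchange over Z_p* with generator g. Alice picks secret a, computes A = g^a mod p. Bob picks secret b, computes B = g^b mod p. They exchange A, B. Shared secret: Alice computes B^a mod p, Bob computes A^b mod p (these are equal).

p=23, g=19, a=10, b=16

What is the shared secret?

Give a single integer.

Answer: 2

Derivation:
A = 19^10 mod 23  (bits of 10 = 1010)
  bit 0 = 1: r = r^2 * 19 mod 23 = 1^2 * 19 = 1*19 = 19
  bit 1 = 0: r = r^2 mod 23 = 19^2 = 16
  bit 2 = 1: r = r^2 * 19 mod 23 = 16^2 * 19 = 3*19 = 11
  bit 3 = 0: r = r^2 mod 23 = 11^2 = 6
  -> A = 6
B = 19^16 mod 23  (bits of 16 = 10000)
  bit 0 = 1: r = r^2 * 19 mod 23 = 1^2 * 19 = 1*19 = 19
  bit 1 = 0: r = r^2 mod 23 = 19^2 = 16
  bit 2 = 0: r = r^2 mod 23 = 16^2 = 3
  bit 3 = 0: r = r^2 mod 23 = 3^2 = 9
  bit 4 = 0: r = r^2 mod 23 = 9^2 = 12
  -> B = 12
s = B^a = 12^10 mod 23  (bits of 10 = 1010)
  bit 0 = 1: r = r^2 * 12 mod 23 = 1^2 * 12 = 1*12 = 12
  bit 1 = 0: r = r^2 mod 23 = 12^2 = 6
  bit 2 = 1: r = r^2 * 12 mod 23 = 6^2 * 12 = 13*12 = 18
  bit 3 = 0: r = r^2 mod 23 = 18^2 = 2
  -> s = B^a = 2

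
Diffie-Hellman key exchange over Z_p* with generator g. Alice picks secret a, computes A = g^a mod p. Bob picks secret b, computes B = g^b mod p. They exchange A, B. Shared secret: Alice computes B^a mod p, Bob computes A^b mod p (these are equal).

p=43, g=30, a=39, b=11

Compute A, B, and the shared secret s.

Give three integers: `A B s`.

Answer: 32 20 22

Derivation:
A = 30^39 mod 43  (bits of 39 = 100111)
  bit 0 = 1: r = r^2 * 30 mod 43 = 1^2 * 30 = 1*30 = 30
  bit 1 = 0: r = r^2 mod 43 = 30^2 = 40
  bit 2 = 0: r = r^2 mod 43 = 40^2 = 9
  bit 3 = 1: r = r^2 * 30 mod 43 = 9^2 * 30 = 38*30 = 22
  bit 4 = 1: r = r^2 * 30 mod 43 = 22^2 * 30 = 11*30 = 29
  bit 5 = 1: r = r^2 * 30 mod 43 = 29^2 * 30 = 24*30 = 32
  -> A = 32
B = 30^11 mod 43  (bits of 11 = 1011)
  bit 0 = 1: r = r^2 * 30 mod 43 = 1^2 * 30 = 1*30 = 30
  bit 1 = 0: r = r^2 mod 43 = 30^2 = 40
  bit 2 = 1: r = r^2 * 30 mod 43 = 40^2 * 30 = 9*30 = 12
  bit 3 = 1: r = r^2 * 30 mod 43 = 12^2 * 30 = 15*30 = 20
  -> B = 20
s = B^a = 20^39 mod 43  (bits of 39 = 100111)
  bit 0 = 1: r = r^2 * 20 mod 43 = 1^2 * 20 = 1*20 = 20
  bit 1 = 0: r = r^2 mod 43 = 20^2 = 13
  bit 2 = 0: r = r^2 mod 43 = 13^2 = 40
  bit 3 = 1: r = r^2 * 20 mod 43 = 40^2 * 20 = 9*20 = 8
  bit 4 = 1: r = r^2 * 20 mod 43 = 8^2 * 20 = 21*20 = 33
  bit 5 = 1: r = r^2 * 20 mod 43 = 33^2 * 20 = 14*20 = 22
  -> s = B^a = 22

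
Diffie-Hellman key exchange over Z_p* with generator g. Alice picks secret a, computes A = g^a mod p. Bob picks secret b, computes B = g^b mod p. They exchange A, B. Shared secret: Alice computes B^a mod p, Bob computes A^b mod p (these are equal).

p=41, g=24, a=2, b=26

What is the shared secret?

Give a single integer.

A = 24^2 mod 41  (bits of 2 = 10)
  bit 0 = 1: r = r^2 * 24 mod 41 = 1^2 * 24 = 1*24 = 24
  bit 1 = 0: r = r^2 mod 41 = 24^2 = 2
  -> A = 2
B = 24^26 mod 41  (bits of 26 = 11010)
  bit 0 = 1: r = r^2 * 24 mod 41 = 1^2 * 24 = 1*24 = 24
  bit 1 = 1: r = r^2 * 24 mod 41 = 24^2 * 24 = 2*24 = 7
  bit 2 = 0: r = r^2 mod 41 = 7^2 = 8
  bit 3 = 1: r = r^2 * 24 mod 41 = 8^2 * 24 = 23*24 = 19
  bit 4 = 0: r = r^2 mod 41 = 19^2 = 33
  -> B = 33
s = B^a = 33^2 mod 41  (bits of 2 = 10)
  bit 0 = 1: r = r^2 * 33 mod 41 = 1^2 * 33 = 1*33 = 33
  bit 1 = 0: r = r^2 mod 41 = 33^2 = 23
  -> s = B^a = 23

Answer: 23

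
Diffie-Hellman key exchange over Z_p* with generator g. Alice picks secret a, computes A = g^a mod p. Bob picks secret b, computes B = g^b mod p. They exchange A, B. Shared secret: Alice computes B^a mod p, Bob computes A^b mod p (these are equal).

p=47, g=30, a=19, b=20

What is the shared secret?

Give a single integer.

Answer: 8

Derivation:
A = 30^19 mod 47  (bits of 19 = 10011)
  bit 0 = 1: r = r^2 * 30 mod 47 = 1^2 * 30 = 1*30 = 30
  bit 1 = 0: r = r^2 mod 47 = 30^2 = 7
  bit 2 = 0: r = r^2 mod 47 = 7^2 = 2
  bit 3 = 1: r = r^2 * 30 mod 47 = 2^2 * 30 = 4*30 = 26
  bit 4 = 1: r = r^2 * 30 mod 47 = 26^2 * 30 = 18*30 = 23
  -> A = 23
B = 30^20 mod 47  (bits of 20 = 10100)
  bit 0 = 1: r = r^2 * 30 mod 47 = 1^2 * 30 = 1*30 = 30
  bit 1 = 0: r = r^2 mod 47 = 30^2 = 7
  bit 2 = 1: r = r^2 * 30 mod 47 = 7^2 * 30 = 2*30 = 13
  bit 3 = 0: r = r^2 mod 47 = 13^2 = 28
  bit 4 = 0: r = r^2 mod 47 = 28^2 = 32
  -> B = 32
s = B^a = 32^19 mod 47  (bits of 19 = 10011)
  bit 0 = 1: r = r^2 * 32 mod 47 = 1^2 * 32 = 1*32 = 32
  bit 1 = 0: r = r^2 mod 47 = 32^2 = 37
  bit 2 = 0: r = r^2 mod 47 = 37^2 = 6
  bit 3 = 1: r = r^2 * 32 mod 47 = 6^2 * 32 = 36*32 = 24
  bit 4 = 1: r = r^2 * 32 mod 47 = 24^2 * 32 = 12*32 = 8
  -> s = B^a = 8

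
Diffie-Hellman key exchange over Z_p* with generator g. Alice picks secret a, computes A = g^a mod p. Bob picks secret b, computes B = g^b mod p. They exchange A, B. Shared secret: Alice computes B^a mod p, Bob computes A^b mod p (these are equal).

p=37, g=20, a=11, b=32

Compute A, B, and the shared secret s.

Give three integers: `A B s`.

A = 20^11 mod 37  (bits of 11 = 1011)
  bit 0 = 1: r = r^2 * 20 mod 37 = 1^2 * 20 = 1*20 = 20
  bit 1 = 0: r = r^2 mod 37 = 20^2 = 30
  bit 2 = 1: r = r^2 * 20 mod 37 = 30^2 * 20 = 12*20 = 18
  bit 3 = 1: r = r^2 * 20 mod 37 = 18^2 * 20 = 28*20 = 5
  -> A = 5
B = 20^32 mod 37  (bits of 32 = 100000)
  bit 0 = 1: r = r^2 * 20 mod 37 = 1^2 * 20 = 1*20 = 20
  bit 1 = 0: r = r^2 mod 37 = 20^2 = 30
  bit 2 = 0: r = r^2 mod 37 = 30^2 = 12
  bit 3 = 0: r = r^2 mod 37 = 12^2 = 33
  bit 4 = 0: r = r^2 mod 37 = 33^2 = 16
  bit 5 = 0: r = r^2 mod 37 = 16^2 = 34
  -> B = 34
s = B^a = 34^11 mod 37  (bits of 11 = 1011)
  bit 0 = 1: r = r^2 * 34 mod 37 = 1^2 * 34 = 1*34 = 34
  bit 1 = 0: r = r^2 mod 37 = 34^2 = 9
  bit 2 = 1: r = r^2 * 34 mod 37 = 9^2 * 34 = 7*34 = 16
  bit 3 = 1: r = r^2 * 34 mod 37 = 16^2 * 34 = 34*34 = 9
  -> s = B^a = 9

Answer: 5 34 9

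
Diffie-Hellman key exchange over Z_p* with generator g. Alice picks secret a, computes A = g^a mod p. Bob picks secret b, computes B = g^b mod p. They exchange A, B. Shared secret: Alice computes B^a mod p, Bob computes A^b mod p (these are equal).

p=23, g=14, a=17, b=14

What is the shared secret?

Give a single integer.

Answer: 4

Derivation:
A = 14^17 mod 23  (bits of 17 = 10001)
  bit 0 = 1: r = r^2 * 14 mod 23 = 1^2 * 14 = 1*14 = 14
  bit 1 = 0: r = r^2 mod 23 = 14^2 = 12
  bit 2 = 0: r = r^2 mod 23 = 12^2 = 6
  bit 3 = 0: r = r^2 mod 23 = 6^2 = 13
  bit 4 = 1: r = r^2 * 14 mod 23 = 13^2 * 14 = 8*14 = 20
  -> A = 20
B = 14^14 mod 23  (bits of 14 = 1110)
  bit 0 = 1: r = r^2 * 14 mod 23 = 1^2 * 14 = 1*14 = 14
  bit 1 = 1: r = r^2 * 14 mod 23 = 14^2 * 14 = 12*14 = 7
  bit 2 = 1: r = r^2 * 14 mod 23 = 7^2 * 14 = 3*14 = 19
  bit 3 = 0: r = r^2 mod 23 = 19^2 = 16
  -> B = 16
s = B^a = 16^17 mod 23  (bits of 17 = 10001)
  bit 0 = 1: r = r^2 * 16 mod 23 = 1^2 * 16 = 1*16 = 16
  bit 1 = 0: r = r^2 mod 23 = 16^2 = 3
  bit 2 = 0: r = r^2 mod 23 = 3^2 = 9
  bit 3 = 0: r = r^2 mod 23 = 9^2 = 12
  bit 4 = 1: r = r^2 * 16 mod 23 = 12^2 * 16 = 6*16 = 4
  -> s = B^a = 4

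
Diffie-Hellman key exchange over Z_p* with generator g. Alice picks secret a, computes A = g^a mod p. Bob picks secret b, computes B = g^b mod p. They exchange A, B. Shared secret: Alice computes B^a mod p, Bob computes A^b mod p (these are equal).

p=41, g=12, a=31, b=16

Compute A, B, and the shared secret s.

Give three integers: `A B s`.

A = 12^31 mod 41  (bits of 31 = 11111)
  bit 0 = 1: r = r^2 * 12 mod 41 = 1^2 * 12 = 1*12 = 12
  bit 1 = 1: r = r^2 * 12 mod 41 = 12^2 * 12 = 21*12 = 6
  bit 2 = 1: r = r^2 * 12 mod 41 = 6^2 * 12 = 36*12 = 22
  bit 3 = 1: r = r^2 * 12 mod 41 = 22^2 * 12 = 33*12 = 27
  bit 4 = 1: r = r^2 * 12 mod 41 = 27^2 * 12 = 32*12 = 15
  -> A = 15
B = 12^16 mod 41  (bits of 16 = 10000)
  bit 0 = 1: r = r^2 * 12 mod 41 = 1^2 * 12 = 1*12 = 12
  bit 1 = 0: r = r^2 mod 41 = 12^2 = 21
  bit 2 = 0: r = r^2 mod 41 = 21^2 = 31
  bit 3 = 0: r = r^2 mod 41 = 31^2 = 18
  bit 4 = 0: r = r^2 mod 41 = 18^2 = 37
  -> B = 37
s = B^a = 37^31 mod 41  (bits of 31 = 11111)
  bit 0 = 1: r = r^2 * 37 mod 41 = 1^2 * 37 = 1*37 = 37
  bit 1 = 1: r = r^2 * 37 mod 41 = 37^2 * 37 = 16*37 = 18
  bit 2 = 1: r = r^2 * 37 mod 41 = 18^2 * 37 = 37*37 = 16
  bit 3 = 1: r = r^2 * 37 mod 41 = 16^2 * 37 = 10*37 = 1
  bit 4 = 1: r = r^2 * 37 mod 41 = 1^2 * 37 = 1*37 = 37
  -> s = B^a = 37

Answer: 15 37 37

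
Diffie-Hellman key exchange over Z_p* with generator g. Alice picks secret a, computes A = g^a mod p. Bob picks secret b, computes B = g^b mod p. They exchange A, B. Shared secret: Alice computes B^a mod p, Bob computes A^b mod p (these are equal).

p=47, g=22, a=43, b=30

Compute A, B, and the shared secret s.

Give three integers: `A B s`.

A = 22^43 mod 47  (bits of 43 = 101011)
  bit 0 = 1: r = r^2 * 22 mod 47 = 1^2 * 22 = 1*22 = 22
  bit 1 = 0: r = r^2 mod 47 = 22^2 = 14
  bit 2 = 1: r = r^2 * 22 mod 47 = 14^2 * 22 = 8*22 = 35
  bit 3 = 0: r = r^2 mod 47 = 35^2 = 3
  bit 4 = 1: r = r^2 * 22 mod 47 = 3^2 * 22 = 9*22 = 10
  bit 5 = 1: r = r^2 * 22 mod 47 = 10^2 * 22 = 6*22 = 38
  -> A = 38
B = 22^30 mod 47  (bits of 30 = 11110)
  bit 0 = 1: r = r^2 * 22 mod 47 = 1^2 * 22 = 1*22 = 22
  bit 1 = 1: r = r^2 * 22 mod 47 = 22^2 * 22 = 14*22 = 26
  bit 2 = 1: r = r^2 * 22 mod 47 = 26^2 * 22 = 18*22 = 20
  bit 3 = 1: r = r^2 * 22 mod 47 = 20^2 * 22 = 24*22 = 11
  bit 4 = 0: r = r^2 mod 47 = 11^2 = 27
  -> B = 27
s = B^a = 27^43 mod 47  (bits of 43 = 101011)
  bit 0 = 1: r = r^2 * 27 mod 47 = 1^2 * 27 = 1*27 = 27
  bit 1 = 0: r = r^2 mod 47 = 27^2 = 24
  bit 2 = 1: r = r^2 * 27 mod 47 = 24^2 * 27 = 12*27 = 42
  bit 3 = 0: r = r^2 mod 47 = 42^2 = 25
  bit 4 = 1: r = r^2 * 27 mod 47 = 25^2 * 27 = 14*27 = 2
  bit 5 = 1: r = r^2 * 27 mod 47 = 2^2 * 27 = 4*27 = 14
  -> s = B^a = 14

Answer: 38 27 14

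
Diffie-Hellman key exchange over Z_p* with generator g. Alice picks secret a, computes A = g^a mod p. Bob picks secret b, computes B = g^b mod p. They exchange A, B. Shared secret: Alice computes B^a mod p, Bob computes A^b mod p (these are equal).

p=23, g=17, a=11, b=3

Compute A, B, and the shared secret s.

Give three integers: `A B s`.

Answer: 22 14 22

Derivation:
A = 17^11 mod 23  (bits of 11 = 1011)
  bit 0 = 1: r = r^2 * 17 mod 23 = 1^2 * 17 = 1*17 = 17
  bit 1 = 0: r = r^2 mod 23 = 17^2 = 13
  bit 2 = 1: r = r^2 * 17 mod 23 = 13^2 * 17 = 8*17 = 21
  bit 3 = 1: r = r^2 * 17 mod 23 = 21^2 * 17 = 4*17 = 22
  -> A = 22
B = 17^3 mod 23  (bits of 3 = 11)
  bit 0 = 1: r = r^2 * 17 mod 23 = 1^2 * 17 = 1*17 = 17
  bit 1 = 1: r = r^2 * 17 mod 23 = 17^2 * 17 = 13*17 = 14
  -> B = 14
s = B^a = 14^11 mod 23  (bits of 11 = 1011)
  bit 0 = 1: r = r^2 * 14 mod 23 = 1^2 * 14 = 1*14 = 14
  bit 1 = 0: r = r^2 mod 23 = 14^2 = 12
  bit 2 = 1: r = r^2 * 14 mod 23 = 12^2 * 14 = 6*14 = 15
  bit 3 = 1: r = r^2 * 14 mod 23 = 15^2 * 14 = 18*14 = 22
  -> s = B^a = 22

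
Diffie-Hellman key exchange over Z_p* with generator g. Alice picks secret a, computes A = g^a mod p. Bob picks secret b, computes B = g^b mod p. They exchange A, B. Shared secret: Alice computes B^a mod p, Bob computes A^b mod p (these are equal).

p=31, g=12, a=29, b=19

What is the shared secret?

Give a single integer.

A = 12^29 mod 31  (bits of 29 = 11101)
  bit 0 = 1: r = r^2 * 12 mod 31 = 1^2 * 12 = 1*12 = 12
  bit 1 = 1: r = r^2 * 12 mod 31 = 12^2 * 12 = 20*12 = 23
  bit 2 = 1: r = r^2 * 12 mod 31 = 23^2 * 12 = 2*12 = 24
  bit 3 = 0: r = r^2 mod 31 = 24^2 = 18
  bit 4 = 1: r = r^2 * 12 mod 31 = 18^2 * 12 = 14*12 = 13
  -> A = 13
B = 12^19 mod 31  (bits of 19 = 10011)
  bit 0 = 1: r = r^2 * 12 mod 31 = 1^2 * 12 = 1*12 = 12
  bit 1 = 0: r = r^2 mod 31 = 12^2 = 20
  bit 2 = 0: r = r^2 mod 31 = 20^2 = 28
  bit 3 = 1: r = r^2 * 12 mod 31 = 28^2 * 12 = 9*12 = 15
  bit 4 = 1: r = r^2 * 12 mod 31 = 15^2 * 12 = 8*12 = 3
  -> B = 3
s = B^a = 3^29 mod 31  (bits of 29 = 11101)
  bit 0 = 1: r = r^2 * 3 mod 31 = 1^2 * 3 = 1*3 = 3
  bit 1 = 1: r = r^2 * 3 mod 31 = 3^2 * 3 = 9*3 = 27
  bit 2 = 1: r = r^2 * 3 mod 31 = 27^2 * 3 = 16*3 = 17
  bit 3 = 0: r = r^2 mod 31 = 17^2 = 10
  bit 4 = 1: r = r^2 * 3 mod 31 = 10^2 * 3 = 7*3 = 21
  -> s = B^a = 21

Answer: 21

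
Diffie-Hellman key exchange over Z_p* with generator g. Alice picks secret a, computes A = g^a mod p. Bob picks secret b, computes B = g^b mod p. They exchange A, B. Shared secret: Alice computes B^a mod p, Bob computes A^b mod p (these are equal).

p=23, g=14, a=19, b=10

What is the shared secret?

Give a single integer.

Answer: 16

Derivation:
A = 14^19 mod 23  (bits of 19 = 10011)
  bit 0 = 1: r = r^2 * 14 mod 23 = 1^2 * 14 = 1*14 = 14
  bit 1 = 0: r = r^2 mod 23 = 14^2 = 12
  bit 2 = 0: r = r^2 mod 23 = 12^2 = 6
  bit 3 = 1: r = r^2 * 14 mod 23 = 6^2 * 14 = 13*14 = 21
  bit 4 = 1: r = r^2 * 14 mod 23 = 21^2 * 14 = 4*14 = 10
  -> A = 10
B = 14^10 mod 23  (bits of 10 = 1010)
  bit 0 = 1: r = r^2 * 14 mod 23 = 1^2 * 14 = 1*14 = 14
  bit 1 = 0: r = r^2 mod 23 = 14^2 = 12
  bit 2 = 1: r = r^2 * 14 mod 23 = 12^2 * 14 = 6*14 = 15
  bit 3 = 0: r = r^2 mod 23 = 15^2 = 18
  -> B = 18
s = B^a = 18^19 mod 23  (bits of 19 = 10011)
  bit 0 = 1: r = r^2 * 18 mod 23 = 1^2 * 18 = 1*18 = 18
  bit 1 = 0: r = r^2 mod 23 = 18^2 = 2
  bit 2 = 0: r = r^2 mod 23 = 2^2 = 4
  bit 3 = 1: r = r^2 * 18 mod 23 = 4^2 * 18 = 16*18 = 12
  bit 4 = 1: r = r^2 * 18 mod 23 = 12^2 * 18 = 6*18 = 16
  -> s = B^a = 16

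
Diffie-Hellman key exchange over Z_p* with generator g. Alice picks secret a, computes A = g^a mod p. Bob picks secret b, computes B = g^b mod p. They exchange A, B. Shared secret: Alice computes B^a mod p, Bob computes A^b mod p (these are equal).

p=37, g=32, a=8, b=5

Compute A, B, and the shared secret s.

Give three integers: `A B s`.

A = 32^8 mod 37  (bits of 8 = 1000)
  bit 0 = 1: r = r^2 * 32 mod 37 = 1^2 * 32 = 1*32 = 32
  bit 1 = 0: r = r^2 mod 37 = 32^2 = 25
  bit 2 = 0: r = r^2 mod 37 = 25^2 = 33
  bit 3 = 0: r = r^2 mod 37 = 33^2 = 16
  -> A = 16
B = 32^5 mod 37  (bits of 5 = 101)
  bit 0 = 1: r = r^2 * 32 mod 37 = 1^2 * 32 = 1*32 = 32
  bit 1 = 0: r = r^2 mod 37 = 32^2 = 25
  bit 2 = 1: r = r^2 * 32 mod 37 = 25^2 * 32 = 33*32 = 20
  -> B = 20
s = B^a = 20^8 mod 37  (bits of 8 = 1000)
  bit 0 = 1: r = r^2 * 20 mod 37 = 1^2 * 20 = 1*20 = 20
  bit 1 = 0: r = r^2 mod 37 = 20^2 = 30
  bit 2 = 0: r = r^2 mod 37 = 30^2 = 12
  bit 3 = 0: r = r^2 mod 37 = 12^2 = 33
  -> s = B^a = 33

Answer: 16 20 33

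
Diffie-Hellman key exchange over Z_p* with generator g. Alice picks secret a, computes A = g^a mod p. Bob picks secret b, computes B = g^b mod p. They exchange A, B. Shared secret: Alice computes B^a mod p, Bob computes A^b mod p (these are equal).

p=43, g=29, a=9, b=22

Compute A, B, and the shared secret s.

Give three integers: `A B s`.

A = 29^9 mod 43  (bits of 9 = 1001)
  bit 0 = 1: r = r^2 * 29 mod 43 = 1^2 * 29 = 1*29 = 29
  bit 1 = 0: r = r^2 mod 43 = 29^2 = 24
  bit 2 = 0: r = r^2 mod 43 = 24^2 = 17
  bit 3 = 1: r = r^2 * 29 mod 43 = 17^2 * 29 = 31*29 = 39
  -> A = 39
B = 29^22 mod 43  (bits of 22 = 10110)
  bit 0 = 1: r = r^2 * 29 mod 43 = 1^2 * 29 = 1*29 = 29
  bit 1 = 0: r = r^2 mod 43 = 29^2 = 24
  bit 2 = 1: r = r^2 * 29 mod 43 = 24^2 * 29 = 17*29 = 20
  bit 3 = 1: r = r^2 * 29 mod 43 = 20^2 * 29 = 13*29 = 33
  bit 4 = 0: r = r^2 mod 43 = 33^2 = 14
  -> B = 14
s = B^a = 14^9 mod 43  (bits of 9 = 1001)
  bit 0 = 1: r = r^2 * 14 mod 43 = 1^2 * 14 = 1*14 = 14
  bit 1 = 0: r = r^2 mod 43 = 14^2 = 24
  bit 2 = 0: r = r^2 mod 43 = 24^2 = 17
  bit 3 = 1: r = r^2 * 14 mod 43 = 17^2 * 14 = 31*14 = 4
  -> s = B^a = 4

Answer: 39 14 4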